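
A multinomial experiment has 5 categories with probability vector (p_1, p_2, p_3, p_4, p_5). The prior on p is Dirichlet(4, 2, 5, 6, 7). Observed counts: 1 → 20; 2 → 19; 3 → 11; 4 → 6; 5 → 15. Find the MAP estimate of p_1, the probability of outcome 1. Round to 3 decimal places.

The posterior is Dirichlet(αᵢ + nᵢ) = Dirichlet(24, 21, 16, 12, 22).
For a Dirichlet(a₁,…,a_K) with all aᵢ > 1, the mode has j-th component (aⱼ − 1)/(Σaᵢ − K).
Here Σaᵢ = 95 and K = 5, so p_1 = (24 − 1)/(95 − 5) = 23/90 ≈ 0.256.

MAP estimate: 0.256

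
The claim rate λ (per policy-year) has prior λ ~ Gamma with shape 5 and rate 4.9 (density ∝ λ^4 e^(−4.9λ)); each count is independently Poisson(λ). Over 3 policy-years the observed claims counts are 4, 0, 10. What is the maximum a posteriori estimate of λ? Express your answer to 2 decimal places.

Σxᵢ = 4+0+10 = 14, with n = 3.
Posterior ∝ λ^4e^(−4.9λ) · λ^14e^(−3λ) = λ^18e^(−7.9λ), i.e. Gamma(shape=19, rate=7.9).
The mode of a Gamma(a, b) with a ≥ 1 (shape–rate) is (a−1)/b = 18/7.9 ≈ 2.28.

λ̂_MAP = 2.28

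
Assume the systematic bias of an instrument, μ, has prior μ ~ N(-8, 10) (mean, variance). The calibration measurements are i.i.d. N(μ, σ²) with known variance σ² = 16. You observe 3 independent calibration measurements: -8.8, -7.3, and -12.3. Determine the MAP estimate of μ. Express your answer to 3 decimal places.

n = 3; x̄ = ((-8.8) + (-7.3) + (-12.3))/3 = -28.4/3 = -142/15 ≈ -9.4667.
For a Normal prior and Normal likelihood with known variance, the posterior is Normal; its mode equals its mean, the precision-weighted average.
Prior precision 1/σ₀² = 1/10 = 0.1; data precision n/σ² = 3/16 = 0.1875.
μ̂ = (0.1·(-8) + 0.1875·(-142/15)) / (0.1 + 0.1875) = (-2.575)/0.2875 = -206/23 ≈ -8.957.

μ̂_MAP = -8.957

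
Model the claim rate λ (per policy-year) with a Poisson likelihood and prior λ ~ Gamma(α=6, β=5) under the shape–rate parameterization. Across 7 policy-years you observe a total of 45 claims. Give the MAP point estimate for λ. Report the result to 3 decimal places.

Σxᵢ = 45, n = 7.
Posterior ∝ λ^5e^(−5λ) · λ^45e^(−7λ) = λ^50e^(−12λ), i.e. Gamma(shape=51, rate=12).
The mode of a Gamma(a, b) with a ≥ 1 (shape–rate) is (a−1)/b = 50/12 ≈ 4.167.

λ̂_MAP = 4.167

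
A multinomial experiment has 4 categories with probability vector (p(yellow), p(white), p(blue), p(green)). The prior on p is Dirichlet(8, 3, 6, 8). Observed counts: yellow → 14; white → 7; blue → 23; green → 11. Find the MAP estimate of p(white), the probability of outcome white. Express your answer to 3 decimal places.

The posterior is Dirichlet(αᵢ + nᵢ) = Dirichlet(22, 10, 29, 19).
For a Dirichlet(a₁,…,a_K) with all aᵢ > 1, the mode has j-th component (aⱼ − 1)/(Σaᵢ − K).
Here Σaᵢ = 80 and K = 4, so p(white) = (10 − 1)/(80 − 4) = 9/76 ≈ 0.118.

MAP estimate of p(white) = 0.118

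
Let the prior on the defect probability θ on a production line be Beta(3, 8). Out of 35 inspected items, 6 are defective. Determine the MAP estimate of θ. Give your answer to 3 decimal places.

θ̂_MAP = 0.182

Prior: Beta(3, 8).
Data: 6 successes in 35 trials. The binomial likelihood contributes θ^6(1−θ)^29, so the posterior is Beta(3+6, 8+29) = Beta(9, 37).
For Beta(a, b) with a, b > 1 the mode is (a−1)/(a+b−2) = 8/44 ≈ 0.182.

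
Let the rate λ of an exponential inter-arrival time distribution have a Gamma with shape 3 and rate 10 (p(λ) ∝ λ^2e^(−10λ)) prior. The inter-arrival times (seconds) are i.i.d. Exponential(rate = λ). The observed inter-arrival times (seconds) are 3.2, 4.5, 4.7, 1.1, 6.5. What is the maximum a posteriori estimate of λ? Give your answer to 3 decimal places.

The Exponential(rate=λ) likelihood is ∝ λ^n e^(−λΣtᵢ). Here n = 5 and Σtᵢ = 3.2 + 4.5 + 4.7 + 1.1 + 6.5 = 20.
Posterior ∝ λ^2e^(−10λ) · λ^5e^(−20λ) = λ^7e^(−30λ), i.e. Gamma(8, 30).
Mode = (a−1)/b = 7/30 ≈ 0.233.

λ̂_MAP = 0.233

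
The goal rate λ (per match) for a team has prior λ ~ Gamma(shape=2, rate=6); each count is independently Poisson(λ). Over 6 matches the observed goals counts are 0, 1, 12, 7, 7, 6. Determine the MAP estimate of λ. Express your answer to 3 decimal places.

Σxᵢ = 0+1+12+7+7+6 = 33, with n = 6.
Posterior ∝ λe^(−6λ) · λ^33e^(−6λ) = λ^34e^(−12λ), i.e. Gamma(shape=35, rate=12).
The mode of a Gamma(a, b) with a ≥ 1 (shape–rate) is (a−1)/b = 34/12 ≈ 2.833.

λ̂_MAP = 2.833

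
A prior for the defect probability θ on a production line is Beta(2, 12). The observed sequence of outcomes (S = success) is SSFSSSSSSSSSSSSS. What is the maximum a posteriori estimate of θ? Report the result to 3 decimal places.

Prior: Beta(2, 12).
Data: 15 successes in 16 trials (from the sequence). The binomial likelihood contributes θ^15(1−θ)^1, so the posterior is Beta(2+15, 12+1) = Beta(17, 13).
For Beta(a, b) with a, b > 1 the mode is (a−1)/(a+b−2) = 16/28 ≈ 0.571.

θ̂_MAP = 0.571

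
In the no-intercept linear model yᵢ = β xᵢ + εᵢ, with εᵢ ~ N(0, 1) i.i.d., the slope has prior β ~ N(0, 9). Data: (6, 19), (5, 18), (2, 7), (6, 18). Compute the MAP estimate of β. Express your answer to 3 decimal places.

log p(β | y) = −Σ(yᵢ − βxᵢ)²/(2·1) − β²/(2·9) + const.
Setting the derivative to zero: Σxᵢ(yᵢ − βxᵢ)/1 − β/9 = 0, so β = Σxᵢyᵢ / (Σxᵢ² + σ²/τ²).
Σxᵢyᵢ = 6·19 + 5·18 + 2·7 + 6·18 = 326; Σxᵢ² = 101; σ²/τ² = 1/9.
β̂_MAP = 326 / (101 + 1/9) = 326/(910/9) = 1467/455 ≈ 3.224.

β̂_MAP = 3.224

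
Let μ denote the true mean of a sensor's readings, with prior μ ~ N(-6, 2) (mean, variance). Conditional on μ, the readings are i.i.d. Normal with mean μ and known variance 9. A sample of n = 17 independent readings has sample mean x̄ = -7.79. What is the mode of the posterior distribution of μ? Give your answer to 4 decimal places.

n = 17, x̄ = -7.79.
For a Normal prior and Normal likelihood with known variance, the posterior is Normal; its mode equals its mean, the precision-weighted average.
Prior precision 1/σ₀² = 1/2 = 0.5; data precision n/σ² = 17/9.
μ̂ = (0.5·(-6) + (17/9)·(-7.79)) / (0.5 + 17/9) = (-15943/900)/(43/18) = -15943/2150 ≈ -7.4153.

μ̂_MAP = -7.4153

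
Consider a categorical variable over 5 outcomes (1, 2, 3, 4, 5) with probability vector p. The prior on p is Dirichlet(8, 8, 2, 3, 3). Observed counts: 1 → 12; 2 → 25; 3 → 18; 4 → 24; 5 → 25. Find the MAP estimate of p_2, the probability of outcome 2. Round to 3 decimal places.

The posterior is Dirichlet(αᵢ + nᵢ) = Dirichlet(20, 33, 20, 27, 28).
For a Dirichlet(a₁,…,a_K) with all aᵢ > 1, the mode has j-th component (aⱼ − 1)/(Σaᵢ − K).
Here Σaᵢ = 128 and K = 5, so p_2 = (33 − 1)/(128 − 5) = 32/123 ≈ 0.260.

MAP estimate: 0.260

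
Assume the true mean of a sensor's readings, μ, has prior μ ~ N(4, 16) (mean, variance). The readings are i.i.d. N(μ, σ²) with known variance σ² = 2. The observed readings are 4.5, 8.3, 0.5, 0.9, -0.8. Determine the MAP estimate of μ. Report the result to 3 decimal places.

μ̂_MAP = 2.712

n = 5; x̄ = (4.5 + 8.3 + 0.5 + 0.9 + (-0.8))/5 = 13.4/5 = 2.68.
For a Normal prior and Normal likelihood with known variance, the posterior is Normal; its mode equals its mean, the precision-weighted average.
Prior precision 1/σ₀² = 1/16 = 0.0625; data precision n/σ² = 5/2 = 2.5.
μ̂ = (0.0625·4 + 2.5·2.68) / (0.0625 + 2.5) = 6.95/2.5625 = 556/205 ≈ 2.712.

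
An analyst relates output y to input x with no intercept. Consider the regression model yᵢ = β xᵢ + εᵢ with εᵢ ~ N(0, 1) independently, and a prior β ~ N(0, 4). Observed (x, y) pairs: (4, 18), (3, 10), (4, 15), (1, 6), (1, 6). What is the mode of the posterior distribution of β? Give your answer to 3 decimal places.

log p(β | y) = −Σ(yᵢ − βxᵢ)²/(2·1) − β²/(2·4) + const.
Setting the derivative to zero: Σxᵢ(yᵢ − βxᵢ)/1 − β/4 = 0, so β = Σxᵢyᵢ / (Σxᵢ² + σ²/τ²).
Σxᵢyᵢ = 4·18 + 3·10 + 4·15 + 1·6 + 1·6 = 174; Σxᵢ² = 43; σ²/τ² = 0.25.
β̂_MAP = 174 / (43 + 0.25) = 174/43.25 ≈ 4.023.

β̂_MAP = 4.023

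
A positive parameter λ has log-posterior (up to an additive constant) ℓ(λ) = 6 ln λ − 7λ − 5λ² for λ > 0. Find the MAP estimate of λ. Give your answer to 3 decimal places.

λ̂_MAP = 0.500

ℓ'(λ) = 6/λ − 7 − 10λ. Setting this to zero and multiplying by λ: 10λ² + 7λ − 6 = 0.
λ = (−7 + √(7² + 4·10·6)) / (2·10) = (−7 + √289) / 20 = (−7 + 17)/20 = 1/2.
ℓ''(λ) = −6/λ² − 10 < 0, confirming a maximum.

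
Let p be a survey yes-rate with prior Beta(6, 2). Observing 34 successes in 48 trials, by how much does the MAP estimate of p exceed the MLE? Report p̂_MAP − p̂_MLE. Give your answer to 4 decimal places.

MAP − MLE = 0.0139

Posterior is Beta(40, 16); MAP = (40−1)/(56−2) = 39/54 ≈ 0.72222.
MLE ignores the prior: p̂_MLE = k/n = 34/48 ≈ 0.70833.
Difference = 39/54 − 34/48 = 1/72 ≈ 0.0139.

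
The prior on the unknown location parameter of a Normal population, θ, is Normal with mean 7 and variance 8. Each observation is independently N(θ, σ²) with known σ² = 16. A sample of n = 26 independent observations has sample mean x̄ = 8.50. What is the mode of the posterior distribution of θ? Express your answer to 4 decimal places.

n = 26, x̄ = 8.50.
For a Normal prior and Normal likelihood with known variance, the posterior is Normal; its mode equals its mean, the precision-weighted average.
Prior precision 1/σ₀² = 1/8 = 0.125; data precision n/σ² = 26/16 = 1.625.
θ̂ = (0.125·7 + 1.625·8.5) / (0.125 + 1.625) = 14.6875/1.75 = 235/28 ≈ 8.3929.

θ̂_MAP = 8.3929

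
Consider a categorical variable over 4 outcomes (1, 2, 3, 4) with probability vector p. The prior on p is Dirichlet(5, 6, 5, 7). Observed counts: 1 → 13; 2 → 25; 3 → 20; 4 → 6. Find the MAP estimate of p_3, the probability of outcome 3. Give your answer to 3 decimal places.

The posterior is Dirichlet(αᵢ + nᵢ) = Dirichlet(18, 31, 25, 13).
For a Dirichlet(a₁,…,a_K) with all aᵢ > 1, the mode has j-th component (aⱼ − 1)/(Σaᵢ − K).
Here Σaᵢ = 87 and K = 4, so p_3 = (25 − 1)/(87 − 4) = 24/83 ≈ 0.289.

MAP estimate: 0.289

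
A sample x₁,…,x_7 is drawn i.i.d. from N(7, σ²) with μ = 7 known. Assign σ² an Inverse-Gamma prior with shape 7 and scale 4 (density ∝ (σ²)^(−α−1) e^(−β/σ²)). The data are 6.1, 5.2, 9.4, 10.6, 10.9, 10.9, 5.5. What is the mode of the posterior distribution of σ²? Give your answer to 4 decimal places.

Sum of squared deviations about the known mean: SS = (6.1−7)² + (5.2−7)² + (9.4−7)² + (10.6−7)² + (10.9−7)² + (10.9−7)² + (5.5−7)² = 55.44.
The Normal likelihood contributes (σ²)^(−n/2) exp(−SS/(2σ²)), so the posterior is Inverse-Gamma(α + n/2, β + SS/2) = Inverse-Gamma(10.5, 31.72).
The mode of Inverse-Gamma(a, b) is b/(a+1) = 31.72/11.5 ≈ 2.7583.

σ̂²_MAP = 2.7583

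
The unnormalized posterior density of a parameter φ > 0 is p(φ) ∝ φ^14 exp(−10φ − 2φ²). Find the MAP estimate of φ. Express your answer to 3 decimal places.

φ̂_MAP = 1.000

ℓ'(φ) = 14/φ − 10 − 4φ. Setting this to zero and multiplying by φ: 4φ² + 10φ − 14 = 0.
φ = (−10 + √(10² + 4·4·14)) / (2·4) = (−10 + √324) / 8 = (−10 + 18)/8 = 1.
ℓ''(φ) = −14/φ² − 4 < 0, confirming a maximum.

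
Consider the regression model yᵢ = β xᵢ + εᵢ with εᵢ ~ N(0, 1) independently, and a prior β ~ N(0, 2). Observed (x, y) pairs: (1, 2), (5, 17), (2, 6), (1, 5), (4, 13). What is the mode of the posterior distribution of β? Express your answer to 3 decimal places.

log p(β | y) = −Σ(yᵢ − βxᵢ)²/(2·1) − β²/(2·2) + const.
Setting the derivative to zero: Σxᵢ(yᵢ − βxᵢ)/1 − β/2 = 0, so β = Σxᵢyᵢ / (Σxᵢ² + σ²/τ²).
Σxᵢyᵢ = 1·2 + 5·17 + 2·6 + 1·5 + 4·13 = 156; Σxᵢ² = 47; σ²/τ² = 0.5.
β̂_MAP = 156 / (47 + 0.5) = 156/47.5 ≈ 3.284.

β̂_MAP = 3.284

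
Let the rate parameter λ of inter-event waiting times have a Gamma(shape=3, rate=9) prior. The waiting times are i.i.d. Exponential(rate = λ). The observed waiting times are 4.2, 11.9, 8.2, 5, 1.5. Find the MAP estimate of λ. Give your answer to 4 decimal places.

λ̂_MAP = 0.1759

The Exponential(rate=λ) likelihood is ∝ λ^n e^(−λΣtᵢ). Here n = 5 and Σtᵢ = 4.2 + 11.9 + 8.2 + 5 + 1.5 = 30.8.
Posterior ∝ λ^2e^(−9λ) · λ^5e^(−30.8λ) = λ^7e^(−39.8λ), i.e. Gamma(8, 39.8).
Mode = (a−1)/b = 7/39.8 ≈ 0.1759.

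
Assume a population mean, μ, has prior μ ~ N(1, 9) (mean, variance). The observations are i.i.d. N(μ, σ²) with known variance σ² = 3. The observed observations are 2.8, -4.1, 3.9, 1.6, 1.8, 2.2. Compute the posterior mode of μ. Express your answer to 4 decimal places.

n = 6; x̄ = (2.8 + (-4.1) + 3.9 + 1.6 + 1.8 + 2.2)/6 = 8.2/6 = 41/30 ≈ 1.3667.
For a Normal prior and Normal likelihood with known variance, the posterior is Normal; its mode equals its mean, the precision-weighted average.
Prior precision 1/σ₀² = 1/9; data precision n/σ² = 6/3 = 2.
μ̂ = ((1/9)·1 + 2·(41/30)) / (1/9 + 2) = (128/45)/(19/9) = 128/95 ≈ 1.3474.

μ̂_MAP = 1.3474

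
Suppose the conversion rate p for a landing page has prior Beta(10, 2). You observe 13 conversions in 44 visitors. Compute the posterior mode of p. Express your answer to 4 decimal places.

p̂_MAP = 0.4074

Prior: Beta(10, 2).
Data: 13 successes in 44 trials. The binomial likelihood contributes p^13(1−p)^31, so the posterior is Beta(10+13, 2+31) = Beta(23, 33).
For Beta(a, b) with a, b > 1 the mode is (a−1)/(a+b−2) = 22/54 ≈ 0.4074.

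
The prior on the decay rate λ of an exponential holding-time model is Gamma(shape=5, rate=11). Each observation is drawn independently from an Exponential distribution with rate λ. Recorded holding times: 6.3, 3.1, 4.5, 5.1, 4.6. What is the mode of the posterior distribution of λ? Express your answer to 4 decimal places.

The Exponential(rate=λ) likelihood is ∝ λ^n e^(−λΣtᵢ). Here n = 5 and Σtᵢ = 6.3 + 3.1 + 4.5 + 5.1 + 4.6 = 23.6.
Posterior ∝ λ^4e^(−11λ) · λ^5e^(−23.6λ) = λ^9e^(−34.6λ), i.e. Gamma(10, 34.6).
Mode = (a−1)/b = 9/34.6 ≈ 0.2601.

λ̂_MAP = 0.2601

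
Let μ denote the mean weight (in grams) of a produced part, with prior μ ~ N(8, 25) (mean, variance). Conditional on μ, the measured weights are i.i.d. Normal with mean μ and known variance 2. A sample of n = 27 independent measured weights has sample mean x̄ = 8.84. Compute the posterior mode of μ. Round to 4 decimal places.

μ̂_MAP = 8.8375

n = 27, x̄ = 8.84.
For a Normal prior and Normal likelihood with known variance, the posterior is Normal; its mode equals its mean, the precision-weighted average.
Prior precision 1/σ₀² = 1/25 = 0.04; data precision n/σ² = 27/2 = 13.5.
μ̂ = (0.04·8 + 13.5·8.84) / (0.04 + 13.5) = 119.66/13.54 = 5983/677 ≈ 8.8375.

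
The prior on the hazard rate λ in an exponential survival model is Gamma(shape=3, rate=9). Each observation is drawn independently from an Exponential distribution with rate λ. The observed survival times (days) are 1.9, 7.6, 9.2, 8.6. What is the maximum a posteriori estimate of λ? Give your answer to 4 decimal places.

λ̂_MAP = 0.1653

The Exponential(rate=λ) likelihood is ∝ λ^n e^(−λΣtᵢ). Here n = 4 and Σtᵢ = 1.9 + 7.6 + 9.2 + 8.6 = 27.3.
Posterior ∝ λ^2e^(−9λ) · λ^4e^(−27.3λ) = λ^6e^(−36.3λ), i.e. Gamma(7, 36.3).
Mode = (a−1)/b = 6/36.3 ≈ 0.1653.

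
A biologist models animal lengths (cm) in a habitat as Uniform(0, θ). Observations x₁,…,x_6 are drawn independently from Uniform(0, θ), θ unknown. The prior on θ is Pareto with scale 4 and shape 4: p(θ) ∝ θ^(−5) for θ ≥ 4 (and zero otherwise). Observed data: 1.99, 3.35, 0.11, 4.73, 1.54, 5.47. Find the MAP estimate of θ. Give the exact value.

The Uniform(0, θ) likelihood is θ^(−n) for θ ≥ max(xᵢ), zero otherwise. Here max(xᵢ) = 5.47.
Posterior ∝ θ^(−5) · θ^(−6) = θ^(−11) on θ ≥ max(4, 5.47) = 5.47.
This density is strictly decreasing in θ, so the posterior mode lies at the lower boundary of the support.

θ̂_MAP = 5.47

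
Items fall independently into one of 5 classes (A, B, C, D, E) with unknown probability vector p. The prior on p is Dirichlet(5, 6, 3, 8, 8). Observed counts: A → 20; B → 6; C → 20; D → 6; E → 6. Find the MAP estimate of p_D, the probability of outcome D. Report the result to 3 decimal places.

MAP estimate of p_D = 0.157

The posterior is Dirichlet(αᵢ + nᵢ) = Dirichlet(25, 12, 23, 14, 14).
For a Dirichlet(a₁,…,a_K) with all aᵢ > 1, the mode has j-th component (aⱼ − 1)/(Σaᵢ − K).
Here Σaᵢ = 88 and K = 5, so p_D = (14 − 1)/(88 − 5) = 13/83 ≈ 0.157.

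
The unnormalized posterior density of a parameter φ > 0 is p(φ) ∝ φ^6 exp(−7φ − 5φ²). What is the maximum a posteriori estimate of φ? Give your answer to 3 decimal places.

φ̂_MAP = 0.500

ℓ'(φ) = 6/φ − 7 − 10φ. Setting this to zero and multiplying by φ: 10φ² + 7φ − 6 = 0.
φ = (−7 + √(7² + 4·10·6)) / (2·10) = (−7 + √289) / 20 = (−7 + 17)/20 = 1/2.
ℓ''(φ) = −6/φ² − 10 < 0, confirming a maximum.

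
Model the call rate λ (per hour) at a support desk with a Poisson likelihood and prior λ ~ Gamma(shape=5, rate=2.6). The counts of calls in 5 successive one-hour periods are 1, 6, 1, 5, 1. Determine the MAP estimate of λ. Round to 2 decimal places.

Σxᵢ = 1+6+1+5+1 = 14, with n = 5.
Posterior ∝ λ^4e^(−2.6λ) · λ^14e^(−5λ) = λ^18e^(−7.6λ), i.e. Gamma(shape=19, rate=7.6).
The mode of a Gamma(a, b) with a ≥ 1 (shape–rate) is (a−1)/b = 18/7.6 ≈ 2.37.

λ̂_MAP = 2.37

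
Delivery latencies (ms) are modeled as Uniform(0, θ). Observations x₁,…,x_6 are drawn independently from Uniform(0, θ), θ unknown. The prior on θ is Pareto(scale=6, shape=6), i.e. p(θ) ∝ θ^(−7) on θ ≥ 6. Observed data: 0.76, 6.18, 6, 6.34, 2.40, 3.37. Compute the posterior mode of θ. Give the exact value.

θ̂_MAP = 6.34

The Uniform(0, θ) likelihood is θ^(−n) for θ ≥ max(xᵢ), zero otherwise. Here max(xᵢ) = 6.34.
Posterior ∝ θ^(−7) · θ^(−6) = θ^(−13) on θ ≥ max(6, 6.34) = 6.34.
This density is strictly decreasing in θ, so the posterior mode lies at the lower boundary of the support.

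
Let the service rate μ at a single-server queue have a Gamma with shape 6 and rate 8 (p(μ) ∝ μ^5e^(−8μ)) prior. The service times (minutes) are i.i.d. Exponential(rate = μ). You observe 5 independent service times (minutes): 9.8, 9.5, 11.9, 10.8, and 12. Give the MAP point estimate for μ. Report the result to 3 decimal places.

The Exponential(rate=μ) likelihood is ∝ μ^n e^(−μΣtᵢ). Here n = 5 and Σtᵢ = 9.8 + 9.5 + 11.9 + 10.8 + 12 = 54.
Posterior ∝ μ^5e^(−8μ) · μ^5e^(−54μ) = μ^10e^(−62μ), i.e. Gamma(11, 62).
Mode = (a−1)/b = 10/62 ≈ 0.161.

μ̂_MAP = 0.161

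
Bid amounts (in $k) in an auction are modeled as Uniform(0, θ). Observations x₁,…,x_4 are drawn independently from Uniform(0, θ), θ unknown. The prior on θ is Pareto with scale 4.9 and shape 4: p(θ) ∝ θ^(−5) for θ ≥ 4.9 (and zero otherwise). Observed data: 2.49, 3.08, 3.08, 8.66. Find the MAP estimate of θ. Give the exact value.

The Uniform(0, θ) likelihood is θ^(−n) for θ ≥ max(xᵢ), zero otherwise. Here max(xᵢ) = 8.66.
Posterior ∝ θ^(−5) · θ^(−4) = θ^(−9) on θ ≥ max(4.9, 8.66) = 8.66.
This density is strictly decreasing in θ, so the posterior mode lies at the lower boundary of the support.

θ̂_MAP = 8.66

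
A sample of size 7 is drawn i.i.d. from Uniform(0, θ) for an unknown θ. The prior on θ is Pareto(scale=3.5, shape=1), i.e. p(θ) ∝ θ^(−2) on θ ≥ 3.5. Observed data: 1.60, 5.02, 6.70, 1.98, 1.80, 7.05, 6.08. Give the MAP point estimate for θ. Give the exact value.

The Uniform(0, θ) likelihood is θ^(−n) for θ ≥ max(xᵢ), zero otherwise. Here max(xᵢ) = 7.05.
Posterior ∝ θ^(−2) · θ^(−7) = θ^(−9) on θ ≥ max(3.5, 7.05) = 7.05.
This density is strictly decreasing in θ, so the posterior mode lies at the lower boundary of the support.

θ̂_MAP = 7.05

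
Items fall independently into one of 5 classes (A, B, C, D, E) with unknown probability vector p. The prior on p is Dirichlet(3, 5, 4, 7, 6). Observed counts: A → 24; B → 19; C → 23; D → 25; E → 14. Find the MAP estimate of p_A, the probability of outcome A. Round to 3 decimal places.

MAP estimate of p_A = 0.208

The posterior is Dirichlet(αᵢ + nᵢ) = Dirichlet(27, 24, 27, 32, 20).
For a Dirichlet(a₁,…,a_K) with all aᵢ > 1, the mode has j-th component (aⱼ − 1)/(Σaᵢ − K).
Here Σaᵢ = 130 and K = 5, so p_A = (27 − 1)/(130 − 5) = 26/125 ≈ 0.208.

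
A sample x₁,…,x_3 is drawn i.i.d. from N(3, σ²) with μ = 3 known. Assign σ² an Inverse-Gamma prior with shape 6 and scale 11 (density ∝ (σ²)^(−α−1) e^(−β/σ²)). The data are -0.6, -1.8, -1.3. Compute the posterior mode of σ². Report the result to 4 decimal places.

σ̂²_MAP = 4.4994

Sum of squared deviations about the known mean: SS = (-0.6−3)² + (-1.8−3)² + (-1.3−3)² = 54.49.
The Normal likelihood contributes (σ²)^(−n/2) exp(−SS/(2σ²)), so the posterior is Inverse-Gamma(α + n/2, β + SS/2) = Inverse-Gamma(7.5, 38.245).
The mode of Inverse-Gamma(a, b) is b/(a+1) = 38.245/8.5 ≈ 4.4994.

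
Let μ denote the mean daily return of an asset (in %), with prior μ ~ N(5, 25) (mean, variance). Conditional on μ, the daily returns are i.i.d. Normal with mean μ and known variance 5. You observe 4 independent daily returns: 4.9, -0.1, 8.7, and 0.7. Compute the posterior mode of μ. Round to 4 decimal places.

n = 4; x̄ = (4.9 + (-0.1) + 8.7 + 0.7)/4 = 14.2/4 = 3.55.
For a Normal prior and Normal likelihood with known variance, the posterior is Normal; its mode equals its mean, the precision-weighted average.
Prior precision 1/σ₀² = 1/25 = 0.04; data precision n/σ² = 4/5 = 0.8.
μ̂ = (0.04·5 + 0.8·3.55) / (0.04 + 0.8) = 3.04/0.84 = 76/21 ≈ 3.6190.

μ̂_MAP = 3.6190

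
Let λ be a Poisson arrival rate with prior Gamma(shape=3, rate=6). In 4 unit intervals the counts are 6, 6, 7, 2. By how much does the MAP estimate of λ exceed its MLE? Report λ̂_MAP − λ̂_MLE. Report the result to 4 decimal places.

MAP − MLE = -2.9500

Σxᵢ = 21. Posterior is Gamma(24, 10); MAP = (24−1)/10 = 23/10 ≈ 2.30000.
MLE = x̄ = 21/4 ≈ 5.25000.
Difference = 23/10 − 21/4 = -59/20 ≈ -2.9500.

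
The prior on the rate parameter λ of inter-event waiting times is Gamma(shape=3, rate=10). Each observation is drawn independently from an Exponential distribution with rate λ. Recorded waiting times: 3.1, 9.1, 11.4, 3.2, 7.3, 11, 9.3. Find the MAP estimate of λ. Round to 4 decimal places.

The Exponential(rate=λ) likelihood is ∝ λ^n e^(−λΣtᵢ). Here n = 7 and Σtᵢ = 3.1 + 9.1 + 11.4 + 3.2 + 7.3 + 11 + 9.3 = 54.4.
Posterior ∝ λ^2e^(−10λ) · λ^7e^(−54.4λ) = λ^9e^(−64.4λ), i.e. Gamma(10, 64.4).
Mode = (a−1)/b = 9/64.4 ≈ 0.1398.

λ̂_MAP = 0.1398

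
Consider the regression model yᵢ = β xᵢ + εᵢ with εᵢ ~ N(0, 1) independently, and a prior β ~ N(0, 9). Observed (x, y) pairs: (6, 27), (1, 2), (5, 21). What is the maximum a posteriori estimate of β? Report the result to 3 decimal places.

log p(β | y) = −Σ(yᵢ − βxᵢ)²/(2·1) − β²/(2·9) + const.
Setting the derivative to zero: Σxᵢ(yᵢ − βxᵢ)/1 − β/9 = 0, so β = Σxᵢyᵢ / (Σxᵢ² + σ²/τ²).
Σxᵢyᵢ = 6·27 + 1·2 + 5·21 = 269; Σxᵢ² = 62; σ²/τ² = 1/9.
β̂_MAP = 269 / (62 + 1/9) = 269/(559/9) = 2421/559 ≈ 4.331.

β̂_MAP = 4.331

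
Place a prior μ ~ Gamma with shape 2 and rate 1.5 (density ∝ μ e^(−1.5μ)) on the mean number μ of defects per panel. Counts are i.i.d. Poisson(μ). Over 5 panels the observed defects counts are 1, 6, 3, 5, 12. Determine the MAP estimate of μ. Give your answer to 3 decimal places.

μ̂_MAP = 4.308

Σxᵢ = 1+6+3+5+12 = 27, with n = 5.
Posterior ∝ μe^(−1.5μ) · μ^27e^(−5μ) = μ^28e^(−6.5μ), i.e. Gamma(shape=29, rate=6.5).
The mode of a Gamma(a, b) with a ≥ 1 (shape–rate) is (a−1)/b = 28/6.5 ≈ 4.308.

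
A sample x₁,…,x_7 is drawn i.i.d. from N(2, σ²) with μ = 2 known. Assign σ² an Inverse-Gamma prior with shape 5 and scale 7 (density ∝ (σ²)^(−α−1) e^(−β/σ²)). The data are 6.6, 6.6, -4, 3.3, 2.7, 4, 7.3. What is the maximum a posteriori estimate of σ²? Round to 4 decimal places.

σ̂²_MAP = 6.6626

Sum of squared deviations about the known mean: SS = (6.6−2)² + (6.6−2)² + (-4−2)² + (3.3−2)² + (2.7−2)² + (4−2)² + (7.3−2)² = 112.59.
The Normal likelihood contributes (σ²)^(−n/2) exp(−SS/(2σ²)), so the posterior is Inverse-Gamma(α + n/2, β + SS/2) = Inverse-Gamma(8.5, 63.295).
The mode of Inverse-Gamma(a, b) is b/(a+1) = 63.295/9.5 ≈ 6.6626.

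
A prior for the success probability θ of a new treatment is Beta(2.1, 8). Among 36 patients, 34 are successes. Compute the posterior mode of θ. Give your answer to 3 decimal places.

θ̂_MAP = 0.796

Prior: Beta(2.1, 8).
Data: 34 successes in 36 trials. The binomial likelihood contributes θ^34(1−θ)^2, so the posterior is Beta(2.1+34, 8+2) = Beta(36.1, 10).
For Beta(a, b) with a, b > 1 the mode is (a−1)/(a+b−2) = 35.1/44.1 ≈ 0.796.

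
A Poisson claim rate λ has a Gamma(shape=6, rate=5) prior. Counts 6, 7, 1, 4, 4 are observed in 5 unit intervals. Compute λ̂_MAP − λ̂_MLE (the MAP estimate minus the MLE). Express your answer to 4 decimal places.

Σxᵢ = 22. Posterior is Gamma(28, 10); MAP = (28−1)/10 = 27/10 ≈ 2.70000.
MLE = x̄ = 22/5 ≈ 4.40000.
Difference = 27/10 − 22/5 = -17/10 ≈ -1.7000.

MAP − MLE = -1.7000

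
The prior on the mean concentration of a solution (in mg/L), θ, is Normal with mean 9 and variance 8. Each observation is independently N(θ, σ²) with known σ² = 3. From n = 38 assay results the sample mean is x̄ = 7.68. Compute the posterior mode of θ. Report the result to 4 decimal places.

n = 38, x̄ = 7.68.
For a Normal prior and Normal likelihood with known variance, the posterior is Normal; its mode equals its mean, the precision-weighted average.
Prior precision 1/σ₀² = 1/8 = 0.125; data precision n/σ² = 38/3.
θ̂ = (0.125·9 + (38/3)·7.68) / (0.125 + 38/3) = 98.405/(307/24) = 59043/7675 ≈ 7.6929.

θ̂_MAP = 7.6929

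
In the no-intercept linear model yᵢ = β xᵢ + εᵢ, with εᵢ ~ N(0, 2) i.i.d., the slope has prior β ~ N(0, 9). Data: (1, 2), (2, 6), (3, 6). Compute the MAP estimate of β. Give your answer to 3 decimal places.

β̂_MAP = 2.250

log p(β | y) = −Σ(yᵢ − βxᵢ)²/(2·2) − β²/(2·9) + const.
Setting the derivative to zero: Σxᵢ(yᵢ − βxᵢ)/2 − β/9 = 0, so β = Σxᵢyᵢ / (Σxᵢ² + σ²/τ²).
Σxᵢyᵢ = 1·2 + 2·6 + 3·6 = 32; Σxᵢ² = 14; σ²/τ² = 2/9.
β̂_MAP = 32 / (14 + 2/9) = 32/(128/9) = 9/4 ≈ 2.250.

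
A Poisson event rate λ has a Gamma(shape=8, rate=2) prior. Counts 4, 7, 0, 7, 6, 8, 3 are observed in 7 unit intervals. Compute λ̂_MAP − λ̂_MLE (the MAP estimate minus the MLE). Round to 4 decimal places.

Σxᵢ = 35. Posterior is Gamma(43, 9); MAP = (43−1)/9 = 42/9 ≈ 4.66667.
MLE = x̄ = 35/7 ≈ 5.00000.
Difference = 42/9 − 35/7 = -1/3 ≈ -0.3333.

MAP − MLE = -0.3333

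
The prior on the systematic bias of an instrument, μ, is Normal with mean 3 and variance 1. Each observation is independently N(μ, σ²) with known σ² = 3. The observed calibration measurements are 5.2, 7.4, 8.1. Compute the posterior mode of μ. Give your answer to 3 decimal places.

n = 3; x̄ = (5.2 + 7.4 + 8.1)/3 = 20.7/3 = 6.9.
For a Normal prior and Normal likelihood with known variance, the posterior is Normal; its mode equals its mean, the precision-weighted average.
Prior precision 1/σ₀² = 1/1 = 1; data precision n/σ² = 3/3 = 1.
μ̂ = (1·3 + 1·6.9) / (1 + 1) = 9.9/2 = 4.950.

μ̂_MAP = 4.950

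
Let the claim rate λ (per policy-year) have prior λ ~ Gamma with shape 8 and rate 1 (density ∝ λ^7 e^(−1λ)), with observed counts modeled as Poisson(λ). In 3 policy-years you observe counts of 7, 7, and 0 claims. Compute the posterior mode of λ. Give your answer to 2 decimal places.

Σxᵢ = 7+7+0 = 14, with n = 3.
Posterior ∝ λ^7e^(−1λ) · λ^14e^(−3λ) = λ^21e^(−4λ), i.e. Gamma(shape=22, rate=4).
The mode of a Gamma(a, b) with a ≥ 1 (shape–rate) is (a−1)/b = 21/4 ≈ 5.25.

λ̂_MAP = 5.25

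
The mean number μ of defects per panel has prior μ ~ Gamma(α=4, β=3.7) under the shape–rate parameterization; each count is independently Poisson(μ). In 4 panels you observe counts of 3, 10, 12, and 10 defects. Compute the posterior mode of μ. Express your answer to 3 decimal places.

Σxᵢ = 3+10+12+10 = 35, with n = 4.
Posterior ∝ μ^3e^(−3.7μ) · μ^35e^(−4μ) = μ^38e^(−7.7μ), i.e. Gamma(shape=39, rate=7.7).
The mode of a Gamma(a, b) with a ≥ 1 (shape–rate) is (a−1)/b = 38/7.7 ≈ 4.935.

μ̂_MAP = 4.935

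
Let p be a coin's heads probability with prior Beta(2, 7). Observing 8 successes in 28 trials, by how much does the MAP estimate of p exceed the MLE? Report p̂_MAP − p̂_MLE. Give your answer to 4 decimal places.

MAP − MLE = -0.0286

Posterior is Beta(10, 27); MAP = (10−1)/(37−2) = 9/35 ≈ 0.25714.
MLE ignores the prior: p̂_MLE = k/n = 8/28 ≈ 0.28571.
Difference = 9/35 − 8/28 = -1/35 ≈ -0.0286.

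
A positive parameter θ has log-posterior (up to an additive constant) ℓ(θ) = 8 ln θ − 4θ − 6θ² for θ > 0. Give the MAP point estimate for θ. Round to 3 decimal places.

θ̂_MAP = 0.667

ℓ'(θ) = 8/θ − 4 − 12θ. Setting this to zero and multiplying by θ: 12θ² + 4θ − 8 = 0.
θ = (−4 + √(4² + 4·12·8)) / (2·12) = (−4 + √400) / 24 = (−4 + 20)/24 = 2/3.
ℓ''(θ) = −8/θ² − 12 < 0, confirming a maximum.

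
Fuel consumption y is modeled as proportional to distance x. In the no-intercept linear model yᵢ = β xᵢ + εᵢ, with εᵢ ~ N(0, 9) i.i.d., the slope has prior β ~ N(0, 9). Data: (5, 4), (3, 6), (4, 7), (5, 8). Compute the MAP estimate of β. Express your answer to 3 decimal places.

log p(β | y) = −Σ(yᵢ − βxᵢ)²/(2·9) − β²/(2·9) + const.
Setting the derivative to zero: Σxᵢ(yᵢ − βxᵢ)/9 − β/9 = 0, so β = Σxᵢyᵢ / (Σxᵢ² + σ²/τ²).
Σxᵢyᵢ = 5·4 + 3·6 + 4·7 + 5·8 = 106; Σxᵢ² = 75; σ²/τ² = 1.
β̂_MAP = 106 / (75 + 1) = 106/76 ≈ 1.395.

β̂_MAP = 1.395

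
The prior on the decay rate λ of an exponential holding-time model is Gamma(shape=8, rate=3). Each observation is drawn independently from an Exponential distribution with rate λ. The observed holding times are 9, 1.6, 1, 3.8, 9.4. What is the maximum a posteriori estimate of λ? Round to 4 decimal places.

λ̂_MAP = 0.4317

The Exponential(rate=λ) likelihood is ∝ λ^n e^(−λΣtᵢ). Here n = 5 and Σtᵢ = 9 + 1.6 + 1 + 3.8 + 9.4 = 24.8.
Posterior ∝ λ^7e^(−3λ) · λ^5e^(−24.8λ) = λ^12e^(−27.8λ), i.e. Gamma(13, 27.8).
Mode = (a−1)/b = 12/27.8 ≈ 0.4317.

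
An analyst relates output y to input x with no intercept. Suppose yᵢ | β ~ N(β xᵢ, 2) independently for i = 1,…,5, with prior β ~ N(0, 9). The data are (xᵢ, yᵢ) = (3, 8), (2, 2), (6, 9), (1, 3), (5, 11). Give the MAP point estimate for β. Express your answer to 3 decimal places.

β̂_MAP = 1.861

log p(β | y) = −Σ(yᵢ − βxᵢ)²/(2·2) − β²/(2·9) + const.
Setting the derivative to zero: Σxᵢ(yᵢ − βxᵢ)/2 − β/9 = 0, so β = Σxᵢyᵢ / (Σxᵢ² + σ²/τ²).
Σxᵢyᵢ = 3·8 + 2·2 + 6·9 + 1·3 + 5·11 = 140; Σxᵢ² = 75; σ²/τ² = 2/9.
β̂_MAP = 140 / (75 + 2/9) = 140/(677/9) = 1260/677 ≈ 1.861.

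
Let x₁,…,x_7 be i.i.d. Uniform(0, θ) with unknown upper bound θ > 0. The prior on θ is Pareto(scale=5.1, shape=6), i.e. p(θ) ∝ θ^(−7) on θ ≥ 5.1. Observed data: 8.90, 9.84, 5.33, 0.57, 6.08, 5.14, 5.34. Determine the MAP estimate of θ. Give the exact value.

θ̂_MAP = 9.84

The Uniform(0, θ) likelihood is θ^(−n) for θ ≥ max(xᵢ), zero otherwise. Here max(xᵢ) = 9.84.
Posterior ∝ θ^(−7) · θ^(−7) = θ^(−14) on θ ≥ max(5.1, 9.84) = 9.84.
This density is strictly decreasing in θ, so the posterior mode lies at the lower boundary of the support.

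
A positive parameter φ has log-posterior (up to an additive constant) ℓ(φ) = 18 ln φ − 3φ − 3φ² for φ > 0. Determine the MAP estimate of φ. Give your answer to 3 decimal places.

φ̂_MAP = 1.500

ℓ'(φ) = 18/φ − 3 − 6φ. Setting this to zero and multiplying by φ: 6φ² + 3φ − 18 = 0.
φ = (−3 + √(3² + 4·6·18)) / (2·6) = (−3 + √441) / 12 = (−3 + 21)/12 = 3/2.
ℓ''(φ) = −18/φ² − 6 < 0, confirming a maximum.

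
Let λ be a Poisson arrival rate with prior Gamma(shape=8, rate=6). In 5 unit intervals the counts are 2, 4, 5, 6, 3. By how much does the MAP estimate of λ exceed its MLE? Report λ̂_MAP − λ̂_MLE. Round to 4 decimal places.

Σxᵢ = 20. Posterior is Gamma(28, 11); MAP = (28−1)/11 = 27/11 ≈ 2.45455.
MLE = x̄ = 20/5 ≈ 4.00000.
Difference = 27/11 − 20/5 = -17/11 ≈ -1.5455.

MAP − MLE = -1.5455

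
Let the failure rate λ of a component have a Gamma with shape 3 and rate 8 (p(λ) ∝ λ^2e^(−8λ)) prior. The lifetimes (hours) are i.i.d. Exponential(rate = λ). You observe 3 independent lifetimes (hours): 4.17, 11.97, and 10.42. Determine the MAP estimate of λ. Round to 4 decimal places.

λ̂_MAP = 0.1447

The Exponential(rate=λ) likelihood is ∝ λ^n e^(−λΣtᵢ). Here n = 3 and Σtᵢ = 4.17 + 11.97 + 10.42 = 26.56.
Posterior ∝ λ^2e^(−8λ) · λ^3e^(−26.56λ) = λ^5e^(−34.56λ), i.e. Gamma(6, 34.56).
Mode = (a−1)/b = 5/34.56 ≈ 0.1447.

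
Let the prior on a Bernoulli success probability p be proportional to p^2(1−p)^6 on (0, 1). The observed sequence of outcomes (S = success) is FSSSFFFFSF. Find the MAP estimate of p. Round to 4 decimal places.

p̂_MAP = 0.3333

The prior density ∝ p^2(1−p)^6 is the kernel of Beta(3, 7).
Data: 4 successes in 10 trials (from the sequence). The binomial likelihood contributes p^4(1−p)^6, so the posterior is Beta(3+4, 7+6) = Beta(7, 13).
For Beta(a, b) with a, b > 1 the mode is (a−1)/(a+b−2) = 6/18 ≈ 0.3333.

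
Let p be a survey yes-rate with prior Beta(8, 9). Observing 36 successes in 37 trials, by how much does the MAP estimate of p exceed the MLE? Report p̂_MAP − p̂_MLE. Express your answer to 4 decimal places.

Posterior is Beta(44, 10); MAP = (44−1)/(54−2) = 43/52 ≈ 0.82692.
MLE ignores the prior: p̂_MLE = k/n = 36/37 ≈ 0.97297.
Difference = 43/52 − 36/37 = -281/1924 ≈ -0.1460.

MAP − MLE = -0.1460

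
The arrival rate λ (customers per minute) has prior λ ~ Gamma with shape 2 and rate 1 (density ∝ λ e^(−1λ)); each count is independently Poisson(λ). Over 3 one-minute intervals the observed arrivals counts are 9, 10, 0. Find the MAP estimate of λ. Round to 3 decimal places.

λ̂_MAP = 5.000

Σxᵢ = 9+10+0 = 19, with n = 3.
Posterior ∝ λe^(−1λ) · λ^19e^(−3λ) = λ^20e^(−4λ), i.e. Gamma(shape=21, rate=4).
The mode of a Gamma(a, b) with a ≥ 1 (shape–rate) is (a−1)/b = 20/4 ≈ 5.000.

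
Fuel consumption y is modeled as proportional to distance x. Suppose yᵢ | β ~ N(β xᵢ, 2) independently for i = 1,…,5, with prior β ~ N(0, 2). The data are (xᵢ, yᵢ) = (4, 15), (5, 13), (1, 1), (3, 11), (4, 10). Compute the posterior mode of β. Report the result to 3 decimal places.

log p(β | y) = −Σ(yᵢ − βxᵢ)²/(2·2) − β²/(2·2) + const.
Setting the derivative to zero: Σxᵢ(yᵢ − βxᵢ)/2 − β/2 = 0, so β = Σxᵢyᵢ / (Σxᵢ² + σ²/τ²).
Σxᵢyᵢ = 4·15 + 5·13 + 1·1 + 3·11 + 4·10 = 199; Σxᵢ² = 67; σ²/τ² = 1.
β̂_MAP = 199 / (67 + 1) = 199/68 ≈ 2.926.

β̂_MAP = 2.926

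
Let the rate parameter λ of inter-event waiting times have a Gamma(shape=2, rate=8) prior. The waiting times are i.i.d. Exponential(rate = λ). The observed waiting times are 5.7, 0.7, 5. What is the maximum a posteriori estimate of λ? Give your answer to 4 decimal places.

λ̂_MAP = 0.2062

The Exponential(rate=λ) likelihood is ∝ λ^n e^(−λΣtᵢ). Here n = 3 and Σtᵢ = 5.7 + 0.7 + 5 = 11.4.
Posterior ∝ λe^(−8λ) · λ^3e^(−11.4λ) = λ^4e^(−19.4λ), i.e. Gamma(5, 19.4).
Mode = (a−1)/b = 4/19.4 ≈ 0.2062.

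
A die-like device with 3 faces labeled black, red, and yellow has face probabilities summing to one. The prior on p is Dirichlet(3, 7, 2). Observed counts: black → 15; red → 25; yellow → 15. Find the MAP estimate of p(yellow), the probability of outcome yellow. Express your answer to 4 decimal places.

MAP estimate of p(yellow) = 0.2500

The posterior is Dirichlet(αᵢ + nᵢ) = Dirichlet(18, 32, 17).
For a Dirichlet(a₁,…,a_K) with all aᵢ > 1, the mode has j-th component (aⱼ − 1)/(Σaᵢ − K).
Here Σaᵢ = 67 and K = 3, so p(yellow) = (17 − 1)/(67 − 3) = 16/64 ≈ 0.2500.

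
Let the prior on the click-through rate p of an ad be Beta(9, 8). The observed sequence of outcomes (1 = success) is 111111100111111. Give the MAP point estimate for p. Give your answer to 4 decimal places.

Prior: Beta(9, 8).
Data: 13 successes in 15 trials (from the sequence). The binomial likelihood contributes p^13(1−p)^2, so the posterior is Beta(9+13, 8+2) = Beta(22, 10).
For Beta(a, b) with a, b > 1 the mode is (a−1)/(a+b−2) = 21/30 ≈ 0.7000.

p̂_MAP = 0.7000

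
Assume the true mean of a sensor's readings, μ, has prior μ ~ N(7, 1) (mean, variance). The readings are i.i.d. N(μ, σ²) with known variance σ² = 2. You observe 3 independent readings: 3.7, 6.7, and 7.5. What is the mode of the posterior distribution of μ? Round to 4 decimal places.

μ̂_MAP = 6.3800

n = 3; x̄ = (3.7 + 6.7 + 7.5)/3 = 17.9/3 = 179/30 ≈ 5.9667.
For a Normal prior and Normal likelihood with known variance, the posterior is Normal; its mode equals its mean, the precision-weighted average.
Prior precision 1/σ₀² = 1/1 = 1; data precision n/σ² = 3/2 = 1.5.
μ̂ = (1·7 + 1.5·(179/30)) / (1 + 1.5) = 15.95/2.5 = 6.3800.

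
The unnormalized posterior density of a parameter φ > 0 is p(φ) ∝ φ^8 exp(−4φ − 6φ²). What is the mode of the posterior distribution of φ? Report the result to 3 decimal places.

φ̂_MAP = 0.667

ℓ'(φ) = 8/φ − 4 − 12φ. Setting this to zero and multiplying by φ: 12φ² + 4φ − 8 = 0.
φ = (−4 + √(4² + 4·12·8)) / (2·12) = (−4 + √400) / 24 = (−4 + 20)/24 = 2/3.
ℓ''(φ) = −8/φ² − 12 < 0, confirming a maximum.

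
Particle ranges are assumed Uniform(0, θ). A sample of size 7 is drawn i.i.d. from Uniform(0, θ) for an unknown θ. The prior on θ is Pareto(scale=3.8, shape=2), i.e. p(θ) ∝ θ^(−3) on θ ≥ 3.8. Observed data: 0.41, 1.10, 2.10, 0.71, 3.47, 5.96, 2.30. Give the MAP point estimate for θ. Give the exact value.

The Uniform(0, θ) likelihood is θ^(−n) for θ ≥ max(xᵢ), zero otherwise. Here max(xᵢ) = 5.96.
Posterior ∝ θ^(−3) · θ^(−7) = θ^(−10) on θ ≥ max(3.8, 5.96) = 5.96.
This density is strictly decreasing in θ, so the posterior mode lies at the lower boundary of the support.

θ̂_MAP = 5.96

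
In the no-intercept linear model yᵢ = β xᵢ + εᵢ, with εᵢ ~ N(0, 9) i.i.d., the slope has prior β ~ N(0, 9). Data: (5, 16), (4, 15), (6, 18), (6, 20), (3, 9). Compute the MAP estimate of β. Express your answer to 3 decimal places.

β̂_MAP = 3.211

log p(β | y) = −Σ(yᵢ − βxᵢ)²/(2·9) − β²/(2·9) + const.
Setting the derivative to zero: Σxᵢ(yᵢ − βxᵢ)/9 − β/9 = 0, so β = Σxᵢyᵢ / (Σxᵢ² + σ²/τ²).
Σxᵢyᵢ = 5·16 + 4·15 + 6·18 + 6·20 + 3·9 = 395; Σxᵢ² = 122; σ²/τ² = 1.
β̂_MAP = 395 / (122 + 1) = 395/123 ≈ 3.211.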